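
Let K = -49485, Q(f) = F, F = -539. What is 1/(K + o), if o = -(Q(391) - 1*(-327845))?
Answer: -1/376791 ≈ -2.6540e-6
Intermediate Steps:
Q(f) = -539
o = -327306 (o = -(-539 - 1*(-327845)) = -(-539 + 327845) = -1*327306 = -327306)
1/(K + o) = 1/(-49485 - 327306) = 1/(-376791) = -1/376791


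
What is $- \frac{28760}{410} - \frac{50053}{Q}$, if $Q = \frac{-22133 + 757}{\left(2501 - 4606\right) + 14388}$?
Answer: $\frac{25145363583}{876416} \approx 28691.0$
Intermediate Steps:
$Q = - \frac{21376}{12283}$ ($Q = - \frac{21376}{\left(2501 - 4606\right) + 14388} = - \frac{21376}{-2105 + 14388} = - \frac{21376}{12283} \approx -1.7403$)
$- \frac{28760}{410} - \frac{50053}{Q} = - \frac{28760}{410} - \frac{50053}{- \frac{21376}{12283}} = \left(-28760\right) \frac{1}{410} - - \frac{614800999}{21376} = - \frac{2876}{41} + \frac{614800999}{21376} = \frac{25145363583}{876416}$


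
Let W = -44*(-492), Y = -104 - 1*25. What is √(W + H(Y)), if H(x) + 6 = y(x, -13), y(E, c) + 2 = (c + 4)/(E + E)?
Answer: √160049698/86 ≈ 147.11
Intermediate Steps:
y(E, c) = -2 + (4 + c)/(2*E) (y(E, c) = -2 + (c + 4)/(E + E) = -2 + (4 + c)/((2*E)) = -2 + (4 + c)*(1/(2*E)) = -2 + (4 + c)/(2*E))
Y = -129 (Y = -104 - 25 = -129)
W = 21648
H(x) = -6 + (-9 - 4*x)/(2*x) (H(x) = -6 + (4 - 13 - 4*x)/(2*x) = -6 + (-9 - 4*x)/(2*x))
√(W + H(Y)) = √(21648 + (-8 - 9/2/(-129))) = √(21648 + (-8 - 9/2*(-1/129))) = √(21648 + (-8 + 3/86)) = √(21648 - 685/86) = √(1861043/86) = √160049698/86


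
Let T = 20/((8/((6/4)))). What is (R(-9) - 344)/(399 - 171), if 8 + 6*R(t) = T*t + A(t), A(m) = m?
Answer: -8459/5472 ≈ -1.5459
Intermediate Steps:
T = 15/4 (T = 20/((8/((6*(1/4))))) = 20/((8/(3/2))) = 20/((8*(2/3))) = 20/(16/3) = 20*(3/16) = 15/4 ≈ 3.7500)
R(t) = -4/3 + 19*t/24 (R(t) = -4/3 + (15*t/4 + t)/6 = -4/3 + (19*t/4)/6 = -4/3 + 19*t/24)
(R(-9) - 344)/(399 - 171) = ((-4/3 + (19/24)*(-9)) - 344)/(399 - 171) = ((-4/3 - 57/8) - 344)/228 = (-203/24 - 344)*(1/228) = -8459/24*1/228 = -8459/5472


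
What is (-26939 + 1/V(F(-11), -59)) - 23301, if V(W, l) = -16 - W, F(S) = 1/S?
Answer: -8792011/175 ≈ -50240.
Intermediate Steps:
(-26939 + 1/V(F(-11), -59)) - 23301 = (-26939 + 1/(-16 - 1/(-11))) - 23301 = (-26939 + 1/(-16 - 1*(-1/11))) - 23301 = (-26939 + 1/(-16 + 1/11)) - 23301 = (-26939 + 1/(-175/11)) - 23301 = (-26939 - 11/175) - 23301 = -4714336/175 - 23301 = -8792011/175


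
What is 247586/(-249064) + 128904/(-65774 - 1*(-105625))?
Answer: 11119398085/4962724732 ≈ 2.2406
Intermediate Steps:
247586/(-249064) + 128904/(-65774 - 1*(-105625)) = 247586*(-1/249064) + 128904/(-65774 + 105625) = -123793/124532 + 128904/39851 = 11119398085/4962724732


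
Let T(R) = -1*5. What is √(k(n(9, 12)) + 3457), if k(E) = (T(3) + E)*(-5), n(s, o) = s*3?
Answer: √3347 ≈ 57.853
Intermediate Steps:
T(R) = -5
n(s, o) = 3*s
k(E) = 25 - 5*E (k(E) = (-5 + E)*(-5) = 25 - 5*E)
√(k(n(9, 12)) + 3457) = √((25 - 15*9) + 3457) = √((25 - 5*27) + 3457) = √((25 - 135) + 3457) = √(-110 + 3457) = √3347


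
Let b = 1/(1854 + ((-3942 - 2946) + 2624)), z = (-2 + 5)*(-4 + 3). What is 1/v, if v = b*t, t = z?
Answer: 2410/3 ≈ 803.33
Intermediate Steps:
z = -3 (z = 3*(-1) = -3)
b = -1/2410 (b = 1/(1854 + (-6888 + 2624)) = 1/(1854 - 4264) = 1/(-2410) = -1/2410 ≈ -0.00041494)
t = -3
v = 3/2410 (v = -1/2410*(-3) = 3/2410 ≈ 0.0012448)
1/v = 1/(3/2410) = 2410/3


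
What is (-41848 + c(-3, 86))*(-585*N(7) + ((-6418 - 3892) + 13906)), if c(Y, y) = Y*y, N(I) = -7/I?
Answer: -176045186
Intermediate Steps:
(-41848 + c(-3, 86))*(-585*N(7) + ((-6418 - 3892) + 13906)) = (-41848 - 3*86)*(-(-4095)/7 + ((-6418 - 3892) + 13906)) = (-41848 - 258)*(-(-4095)/7 + (-10310 + 13906)) = -42106*(-585*(-1) + 3596) = -42106*(585 + 3596) = -42106*4181 = -176045186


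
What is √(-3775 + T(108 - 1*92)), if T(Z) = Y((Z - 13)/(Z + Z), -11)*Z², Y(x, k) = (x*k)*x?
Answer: I*√15199/2 ≈ 61.642*I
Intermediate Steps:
Y(x, k) = k*x² (Y(x, k) = (k*x)*x = k*x²)
T(Z) = -11*(-13 + Z)²/4 (T(Z) = (-11*(Z - 13)²/(Z + Z)²)*Z² = (-11*(-13 + Z)²/(4*Z²))*Z² = -11*(-13 + Z)²/4)
√(-3775 + T(108 - 1*92)) = √(-3775 - 11*(-13 + (108 - 1*92))²/4) = √(-3775 - 11*(-13 + (108 - 92))²/4) = √(-3775 - 11*(-13 + 16)²/4) = √(-3775 - 11/4*3²) = √(-3775 - 11/4*9) = √(-3775 - 99/4) = √(-15199/4) = I*√15199/2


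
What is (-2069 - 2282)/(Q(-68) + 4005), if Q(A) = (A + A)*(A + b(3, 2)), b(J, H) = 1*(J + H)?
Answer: -4351/12573 ≈ -0.34606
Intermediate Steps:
b(J, H) = H + J (b(J, H) = 1*(H + J) = H + J)
Q(A) = 2*A*(5 + A) (Q(A) = (A + A)*(A + (2 + 3)) = (2*A)*(A + 5) = (2*A)*(5 + A) = 2*A*(5 + A))
(-2069 - 2282)/(Q(-68) + 4005) = (-2069 - 2282)/(2*(-68)*(5 - 68) + 4005) = -4351/(2*(-68)*(-63) + 4005) = -4351/(8568 + 4005) = -4351/12573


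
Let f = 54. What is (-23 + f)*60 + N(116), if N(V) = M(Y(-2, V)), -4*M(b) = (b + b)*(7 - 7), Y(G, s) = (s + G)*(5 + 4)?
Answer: 1860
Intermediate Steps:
Y(G, s) = 9*G + 9*s (Y(G, s) = (G + s)*9 = 9*G + 9*s)
M(b) = 0 (M(b) = -(b + b)*(7 - 7)/4 = -2*b*0/4 = -¼*0 = 0)
N(V) = 0
(-23 + f)*60 + N(116) = (-23 + 54)*60 + 0 = 31*60 + 0 = 1860 + 0 = 1860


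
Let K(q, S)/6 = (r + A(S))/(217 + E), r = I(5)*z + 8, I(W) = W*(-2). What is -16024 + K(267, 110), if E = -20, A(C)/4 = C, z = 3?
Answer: -3154220/197 ≈ -16011.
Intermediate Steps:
A(C) = 4*C
I(W) = -2*W
r = -22 (r = -2*5*3 + 8 = -10*3 + 8 = -30 + 8 = -22)
K(q, S) = -132/197 + 24*S/197 (K(q, S) = 6*((-22 + 4*S)/(217 - 20)) = 6*((-22 + 4*S)/197) = 6*((-22 + 4*S)*(1/197)) = 6*(-22/197 + 4*S/197) = -132/197 + 24*S/197)
-16024 + K(267, 110) = -16024 + (-132/197 + (24/197)*110) = -16024 + (-132/197 + 2640/197) = -16024 + 2508/197 = -3154220/197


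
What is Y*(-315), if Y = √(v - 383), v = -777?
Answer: -630*I*√290 ≈ -10729.0*I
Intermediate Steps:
Y = 2*I*√290 (Y = √(-777 - 383) = √(-1160) = 2*I*√290 ≈ 34.059*I)
Y*(-315) = (2*I*√290)*(-315) = -630*I*√290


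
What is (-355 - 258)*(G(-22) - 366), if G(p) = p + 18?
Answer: 226810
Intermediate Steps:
G(p) = 18 + p
(-355 - 258)*(G(-22) - 366) = (-355 - 258)*((18 - 22) - 366) = -613*(-4 - 366) = -613*(-370) = 226810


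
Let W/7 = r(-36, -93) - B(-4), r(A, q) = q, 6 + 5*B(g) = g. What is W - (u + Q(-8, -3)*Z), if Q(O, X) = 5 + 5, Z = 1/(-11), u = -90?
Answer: -6007/11 ≈ -546.09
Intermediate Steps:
B(g) = -6/5 + g/5
Z = -1/11 ≈ -0.090909
Q(O, X) = 10
W = -637 (W = 7*(-93 - (-6/5 + (⅕)*(-4))) = 7*(-93 - (-6/5 - ⅘)) = 7*(-93 - 1*(-2)) = 7*(-93 + 2) = 7*(-91) = -637)
W - (u + Q(-8, -3)*Z) = -637 - (-90 + 10*(-1/11)) = -637 - (-90 - 10/11) = -637 - 1*(-1000/11) = -637 + 1000/11 = -6007/11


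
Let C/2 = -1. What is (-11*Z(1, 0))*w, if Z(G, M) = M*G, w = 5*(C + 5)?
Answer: 0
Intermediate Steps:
C = -2 (C = 2*(-1) = -2)
w = 15 (w = 5*(-2 + 5) = 5*3 = 15)
Z(G, M) = G*M
(-11*Z(1, 0))*w = -11*0*15 = 0*15 = 0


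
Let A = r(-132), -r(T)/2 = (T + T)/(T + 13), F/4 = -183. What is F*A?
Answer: 386496/119 ≈ 3247.9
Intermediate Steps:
F = -732 (F = 4*(-183) = -732)
r(T) = -4*T/(13 + T) (r(T) = -2*(T + T)/(T + 13) = -2*2*T/(13 + T) = -4*T/(13 + T))
A = -528/119 (A = -4*(-132)/(13 - 132) = -4*(-132)/(-119) = -4*(-132)*(-1/119) = -528/119 ≈ -4.4370)
F*A = -732*(-528/119) = 386496/119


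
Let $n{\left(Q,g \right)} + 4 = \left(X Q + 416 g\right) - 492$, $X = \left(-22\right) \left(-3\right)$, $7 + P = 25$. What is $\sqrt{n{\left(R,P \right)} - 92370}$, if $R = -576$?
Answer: $i \sqrt{123394} \approx 351.27 i$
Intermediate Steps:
$P = 18$ ($P = -7 + 25 = 18$)
$X = 66$
$n{\left(Q,g \right)} = -496 + 66 Q + 416 g$ ($n{\left(Q,g \right)} = -4 - \left(492 - 416 g - 66 Q\right) = -4 + \left(-492 + 66 Q + 416 g\right) = -496 + 66 Q + 416 g$)
$\sqrt{n{\left(R,P \right)} - 92370} = \sqrt{\left(-496 + 66 \left(-576\right) + 416 \cdot 18\right) - 92370} = \sqrt{\left(-496 - 38016 + 7488\right) - 92370} = \sqrt{-31024 - 92370} = \sqrt{-123394} = i \sqrt{123394}$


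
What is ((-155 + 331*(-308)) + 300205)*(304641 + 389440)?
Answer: 137498834262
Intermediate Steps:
((-155 + 331*(-308)) + 300205)*(304641 + 389440) = ((-155 - 101948) + 300205)*694081 = (-102103 + 300205)*694081 = 198102*694081 = 137498834262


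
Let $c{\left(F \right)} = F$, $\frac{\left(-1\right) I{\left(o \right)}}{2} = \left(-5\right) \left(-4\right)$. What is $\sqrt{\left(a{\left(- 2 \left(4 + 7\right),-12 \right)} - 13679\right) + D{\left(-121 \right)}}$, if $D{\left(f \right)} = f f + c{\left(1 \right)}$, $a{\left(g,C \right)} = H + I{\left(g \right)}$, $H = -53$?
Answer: $\sqrt{870} \approx 29.496$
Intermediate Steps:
$I{\left(o \right)} = -40$ ($I{\left(o \right)} = - 2 \left(\left(-5\right) \left(-4\right)\right) = \left(-2\right) 20 = -40$)
$a{\left(g,C \right)} = -93$ ($a{\left(g,C \right)} = -53 - 40 = -93$)
$D{\left(f \right)} = 1 + f^{2}$ ($D{\left(f \right)} = f f + 1 = f^{2} + 1 = 1 + f^{2}$)
$\sqrt{\left(a{\left(- 2 \left(4 + 7\right),-12 \right)} - 13679\right) + D{\left(-121 \right)}} = \sqrt{\left(-93 - 13679\right) + \left(1 + \left(-121\right)^{2}\right)} = \sqrt{-13772 + \left(1 + 14641\right)} = \sqrt{-13772 + 14642} = \sqrt{870}$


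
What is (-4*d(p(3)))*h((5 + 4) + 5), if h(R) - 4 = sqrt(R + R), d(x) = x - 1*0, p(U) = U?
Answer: -48 - 24*sqrt(7) ≈ -111.50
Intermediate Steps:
d(x) = x (d(x) = x + 0 = x)
h(R) = 4 + sqrt(2)*sqrt(R) (h(R) = 4 + sqrt(R + R) = 4 + sqrt(2*R) = 4 + sqrt(2)*sqrt(R))
(-4*d(p(3)))*h((5 + 4) + 5) = (-4*3)*(4 + sqrt(2)*sqrt((5 + 4) + 5)) = -12*(4 + sqrt(2)*sqrt(9 + 5)) = -12*(4 + sqrt(2)*sqrt(14)) = -12*(4 + 2*sqrt(7)) = -48 - 24*sqrt(7)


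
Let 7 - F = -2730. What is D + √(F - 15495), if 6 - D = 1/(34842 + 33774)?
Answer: 411695/68616 + I*√12758 ≈ 6.0 + 112.95*I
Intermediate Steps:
F = 2737 (F = 7 - 1*(-2730) = 7 + 2730 = 2737)
D = 411695/68616 (D = 6 - 1/(34842 + 33774) = 6 - 1/68616 = 411695/68616 ≈ 6.0000)
D + √(F - 15495) = 411695/68616 + √(2737 - 15495) = 411695/68616 + √(-12758) = 411695/68616 + I*√12758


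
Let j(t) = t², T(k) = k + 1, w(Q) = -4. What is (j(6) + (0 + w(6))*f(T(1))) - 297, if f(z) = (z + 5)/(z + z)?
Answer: -268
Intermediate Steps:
T(k) = 1 + k
f(z) = (5 + z)/(2*z) (f(z) = (5 + z)/((2*z)) = (5 + z)*(1/(2*z)) = (5 + z)/(2*z))
(j(6) + (0 + w(6))*f(T(1))) - 297 = (6² + (0 - 4)*((5 + (1 + 1))/(2*(1 + 1)))) - 297 = (36 - 2*(5 + 2)/2) - 297 = (36 - 2*7/2) - 297 = (36 - 4*7/4) - 297 = (36 - 7) - 297 = 29 - 297 = -268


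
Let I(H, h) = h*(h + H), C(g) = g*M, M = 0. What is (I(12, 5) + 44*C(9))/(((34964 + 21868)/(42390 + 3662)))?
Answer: 978605/14208 ≈ 68.877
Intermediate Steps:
C(g) = 0 (C(g) = g*0 = 0)
I(H, h) = h*(H + h)
(I(12, 5) + 44*C(9))/(((34964 + 21868)/(42390 + 3662))) = (5*(12 + 5) + 44*0)/(((34964 + 21868)/(42390 + 3662))) = (5*17 + 0)/((56832/46052)) = (85 + 0)/((56832*(1/46052))) = 85/(14208/11513) = 85*(11513/14208) = 978605/14208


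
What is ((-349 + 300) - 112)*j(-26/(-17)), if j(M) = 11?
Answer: -1771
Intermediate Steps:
((-349 + 300) - 112)*j(-26/(-17)) = ((-349 + 300) - 112)*11 = (-49 - 112)*11 = -161*11 = -1771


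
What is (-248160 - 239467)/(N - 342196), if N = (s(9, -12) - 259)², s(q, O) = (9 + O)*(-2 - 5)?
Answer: 487627/285552 ≈ 1.7077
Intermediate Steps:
s(q, O) = -63 - 7*O (s(q, O) = (9 + O)*(-7) = -63 - 7*O)
N = 56644 (N = ((-63 - 7*(-12)) - 259)² = ((-63 + 84) - 259)² = (21 - 259)² = (-238)² = 56644)
(-248160 - 239467)/(N - 342196) = (-248160 - 239467)/(56644 - 342196) = -487627/(-285552) = -487627*(-1/285552) = 487627/285552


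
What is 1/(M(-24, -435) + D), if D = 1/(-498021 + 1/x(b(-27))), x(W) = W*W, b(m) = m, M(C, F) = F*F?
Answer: 363057308/68699519105571 ≈ 5.2847e-6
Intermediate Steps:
M(C, F) = F²
x(W) = W²
D = -729/363057308 (D = 1/(-498021 + 1/((-27)²)) = 1/(-498021 + 1/729) = 1/(-363057308/729) = -729/363057308 ≈ -2.0079e-6)
1/(M(-24, -435) + D) = 1/((-435)² - 729/363057308) = 1/(189225 - 729/363057308) = 1/(68699519105571/363057308) = 363057308/68699519105571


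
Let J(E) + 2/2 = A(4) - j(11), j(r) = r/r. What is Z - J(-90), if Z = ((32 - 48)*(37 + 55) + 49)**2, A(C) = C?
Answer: 2024927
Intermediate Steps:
j(r) = 1
Z = 2024929 (Z = (-16*92 + 49)**2 = (-1472 + 49)**2 = (-1423)**2 = 2024929)
J(E) = 2 (J(E) = -1 + (4 - 1*1) = -1 + (4 - 1) = -1 + 3 = 2)
Z - J(-90) = 2024929 - 1*2 = 2024929 - 2 = 2024927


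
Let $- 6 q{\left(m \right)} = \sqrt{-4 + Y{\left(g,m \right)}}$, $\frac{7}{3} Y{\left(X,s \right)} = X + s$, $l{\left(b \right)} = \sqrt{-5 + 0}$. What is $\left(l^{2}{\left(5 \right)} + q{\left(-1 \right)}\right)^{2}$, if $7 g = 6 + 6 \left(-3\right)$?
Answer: $\frac{43847}{1764} + \frac{5 i \sqrt{253}}{21} \approx 24.857 + 3.7871 i$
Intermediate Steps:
$g = - \frac{12}{7}$ ($g = \frac{6 + 6 \left(-3\right)}{7} = \frac{6 - 18}{7} = \frac{1}{7} \left(-12\right) = - \frac{12}{7} \approx -1.7143$)
$l{\left(b \right)} = i \sqrt{5}$ ($l{\left(b \right)} = \sqrt{-5} = i \sqrt{5}$)
$Y{\left(X,s \right)} = \frac{3 X}{7} + \frac{3 s}{7}$ ($Y{\left(X,s \right)} = \frac{3 \left(X + s\right)}{7} = \frac{3 X}{7} + \frac{3 s}{7}$)
$q{\left(m \right)} = - \frac{\sqrt{- \frac{232}{49} + \frac{3 m}{7}}}{6}$ ($q{\left(m \right)} = - \frac{\sqrt{-4 + \left(\frac{3}{7} \left(- \frac{12}{7}\right) + \frac{3 m}{7}\right)}}{6} = - \frac{\sqrt{-4 + \left(- \frac{36}{49} + \frac{3 m}{7}\right)}}{6} = - \frac{\sqrt{- \frac{232}{49} + \frac{3 m}{7}}}{6}$)
$\left(l^{2}{\left(5 \right)} + q{\left(-1 \right)}\right)^{2} = \left(\left(i \sqrt{5}\right)^{2} - \frac{\sqrt{-232 + 21 \left(-1\right)}}{42}\right)^{2} = \left(-5 - \frac{\sqrt{-232 - 21}}{42}\right)^{2} = \left(-5 - \frac{\sqrt{-253}}{42}\right)^{2} = \left(-5 - \frac{i \sqrt{253}}{42}\right)^{2}$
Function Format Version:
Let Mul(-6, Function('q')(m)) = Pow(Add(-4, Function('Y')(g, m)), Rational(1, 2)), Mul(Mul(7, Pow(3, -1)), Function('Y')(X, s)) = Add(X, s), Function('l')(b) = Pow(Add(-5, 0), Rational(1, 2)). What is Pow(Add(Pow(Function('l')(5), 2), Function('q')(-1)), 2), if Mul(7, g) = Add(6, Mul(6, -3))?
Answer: Add(Rational(43847, 1764), Mul(Rational(5, 21), I, Pow(253, Rational(1, 2)))) ≈ Add(24.857, Mul(3.7871, I))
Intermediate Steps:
g = Rational(-12, 7) (g = Mul(Rational(1, 7), Add(6, Mul(6, -3))) = Mul(Rational(1, 7), Add(6, -18)) = Mul(Rational(1, 7), -12) = Rational(-12, 7) ≈ -1.7143)
Function('l')(b) = Mul(I, Pow(5, Rational(1, 2))) (Function('l')(b) = Pow(-5, Rational(1, 2)) = Mul(I, Pow(5, Rational(1, 2))))
Function('Y')(X, s) = Add(Mul(Rational(3, 7), X), Mul(Rational(3, 7), s)) (Function('Y')(X, s) = Mul(Rational(3, 7), Add(X, s)) = Add(Mul(Rational(3, 7), X), Mul(Rational(3, 7), s)))
Function('q')(m) = Mul(Rational(-1, 6), Pow(Add(Rational(-232, 49), Mul(Rational(3, 7), m)), Rational(1, 2))) (Function('q')(m) = Mul(Rational(-1, 6), Pow(Add(-4, Add(Mul(Rational(3, 7), Rational(-12, 7)), Mul(Rational(3, 7), m))), Rational(1, 2))) = Mul(Rational(-1, 6), Pow(Add(-4, Add(Rational(-36, 49), Mul(Rational(3, 7), m))), Rational(1, 2))) = Mul(Rational(-1, 6), Pow(Add(Rational(-232, 49), Mul(Rational(3, 7), m)), Rational(1, 2))))
Pow(Add(Pow(Function('l')(5), 2), Function('q')(-1)), 2) = Pow(Add(Pow(Mul(I, Pow(5, Rational(1, 2))), 2), Mul(Rational(-1, 42), Pow(Add(-232, Mul(21, -1)), Rational(1, 2)))), 2) = Pow(Add(-5, Mul(Rational(-1, 42), Pow(Add(-232, -21), Rational(1, 2)))), 2) = Pow(Add(-5, Mul(Rational(-1, 42), Pow(-253, Rational(1, 2)))), 2) = Pow(Add(-5, Mul(Rational(-1, 42), Mul(I, Pow(253, Rational(1, 2))))), 2) = Pow(Add(-5, Mul(Rational(-1, 42), I, Pow(253, Rational(1, 2)))), 2)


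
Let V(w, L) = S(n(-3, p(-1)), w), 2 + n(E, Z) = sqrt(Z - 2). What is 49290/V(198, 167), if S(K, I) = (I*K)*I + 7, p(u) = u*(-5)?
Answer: -3864385290/1535855953 - 1932365160*sqrt(3)/1535855953 ≈ -4.6953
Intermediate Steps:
p(u) = -5*u
n(E, Z) = -2 + sqrt(-2 + Z) (n(E, Z) = -2 + sqrt(Z - 2) = -2 + sqrt(-2 + Z))
S(K, I) = 7 + K*I**2 (S(K, I) = K*I**2 + 7 = 7 + K*I**2)
V(w, L) = 7 + w**2*(-2 + sqrt(3)) (V(w, L) = 7 + (-2 + sqrt(-2 - 5*(-1)))*w**2 = 7 + (-2 + sqrt(-2 + 5))*w**2 = 7 + (-2 + sqrt(3))*w**2 = 7 + w**2*(-2 + sqrt(3)))
49290/V(198, 167) = 49290/(7 + 198**2*(-2 + sqrt(3))) = 49290/(7 + 39204*(-2 + sqrt(3))) = 49290/(7 + (-78408 + 39204*sqrt(3))) = 49290/(-78401 + 39204*sqrt(3))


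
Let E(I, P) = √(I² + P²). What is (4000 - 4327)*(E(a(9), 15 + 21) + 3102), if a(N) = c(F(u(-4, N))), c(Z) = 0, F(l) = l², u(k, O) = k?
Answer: -1026126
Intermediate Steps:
a(N) = 0
(4000 - 4327)*(E(a(9), 15 + 21) + 3102) = (4000 - 4327)*(√(0² + (15 + 21)²) + 3102) = -327*(√(0 + 36²) + 3102) = -327*(√(0 + 1296) + 3102) = -327*(√1296 + 3102) = -327*(36 + 3102) = -327*3138 = -1026126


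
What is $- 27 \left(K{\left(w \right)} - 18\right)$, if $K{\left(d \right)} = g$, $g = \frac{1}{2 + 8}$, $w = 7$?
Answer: $\frac{4833}{10} \approx 483.3$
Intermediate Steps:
$g = \frac{1}{10} \approx 0.1$
$K{\left(d \right)} = \frac{1}{10}$
$- 27 \left(K{\left(w \right)} - 18\right) = - 27 \left(\frac{1}{10} - 18\right) = \left(-27\right) \left(- \frac{179}{10}\right) = \frac{4833}{10}$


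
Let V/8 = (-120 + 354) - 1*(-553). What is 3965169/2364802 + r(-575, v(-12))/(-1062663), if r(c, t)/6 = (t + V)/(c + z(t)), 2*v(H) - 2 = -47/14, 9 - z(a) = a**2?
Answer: 89112757348903139/53144302507002630 ≈ 1.6768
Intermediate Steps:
z(a) = 9 - a**2
v(H) = -19/28 (v(H) = 1 + (-47/14)/2 = 1 + (-47*1/14)/2 = 1 + (1/2)*(-47/14) = 1 - 47/28 = -19/28)
V = 6296 (V = 8*((-120 + 354) - 1*(-553)) = 8*(234 + 553) = 8*787 = 6296)
r(c, t) = 6*(6296 + t)/(9 + c - t**2) (r(c, t) = 6*((t + 6296)/(c + (9 - t**2))) = 6*((6296 + t)/(9 + c - t**2)) = 6*(6296 + t)/(9 + c - t**2))
3965169/2364802 + r(-575, v(-12))/(-1062663) = 3965169/2364802 + (6*(6296 - 19/28)/(9 - 575 - (-19/28)**2))/(-1062663) = 3965169*(1/2364802) + (6*(176269/28)/(9 - 575 - 1*361/784))*(-1/1062663) = 3965169/2364802 + (6*(176269/28)/(9 - 575 - 361/784))*(-1/1062663) = 3965169/2364802 + (6*(176269/28)/(-444105/784))*(-1/1062663) = 3965169/2364802 + (6*(-784/444105)*(176269/28))*(-1/1062663) = 3965169/2364802 - 9871064/148035*(-1/1062663) = 3965169/2364802 + 1410152/22473045315 = 89112757348903139/53144302507002630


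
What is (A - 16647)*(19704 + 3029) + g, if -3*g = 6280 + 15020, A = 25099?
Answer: 192132216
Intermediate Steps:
g = -7100 (g = -(6280 + 15020)/3 = -⅓*21300 = -7100)
(A - 16647)*(19704 + 3029) + g = (25099 - 16647)*(19704 + 3029) - 7100 = 8452*22733 - 7100 = 192139316 - 7100 = 192132216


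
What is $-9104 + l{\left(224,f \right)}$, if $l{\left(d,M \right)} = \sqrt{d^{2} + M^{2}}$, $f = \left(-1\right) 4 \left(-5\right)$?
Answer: $-9104 + 4 \sqrt{3161} \approx -8879.1$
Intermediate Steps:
$f = 20$ ($f = \left(-4\right) \left(-5\right) = 20$)
$l{\left(d,M \right)} = \sqrt{M^{2} + d^{2}}$
$-9104 + l{\left(224,f \right)} = -9104 + \sqrt{20^{2} + 224^{2}} = -9104 + \sqrt{400 + 50176} = -9104 + \sqrt{50576} = -9104 + 4 \sqrt{3161}$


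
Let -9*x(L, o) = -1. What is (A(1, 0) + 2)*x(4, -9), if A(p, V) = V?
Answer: 2/9 ≈ 0.22222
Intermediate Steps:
x(L, o) = ⅑ (x(L, o) = -⅑*(-1) = ⅑)
(A(1, 0) + 2)*x(4, -9) = (0 + 2)*(⅑) = 2*(⅑) = 2/9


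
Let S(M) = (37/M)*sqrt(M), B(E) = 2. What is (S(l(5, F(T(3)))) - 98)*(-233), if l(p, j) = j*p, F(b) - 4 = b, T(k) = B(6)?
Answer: 22834 - 8621*sqrt(30)/30 ≈ 21260.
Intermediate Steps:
T(k) = 2
F(b) = 4 + b
S(M) = 37/sqrt(M)
(S(l(5, F(T(3)))) - 98)*(-233) = (37/sqrt((4 + 2)*5) - 98)*(-233) = (37/sqrt(6*5) - 98)*(-233) = (37/sqrt(30) - 98)*(-233) = (37*(sqrt(30)/30) - 98)*(-233) = (37*sqrt(30)/30 - 98)*(-233) = (-98 + 37*sqrt(30)/30)*(-233) = 22834 - 8621*sqrt(30)/30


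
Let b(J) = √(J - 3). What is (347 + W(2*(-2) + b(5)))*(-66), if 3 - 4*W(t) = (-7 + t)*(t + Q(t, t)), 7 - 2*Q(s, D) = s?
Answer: -92829/4 - 66*√2 ≈ -23301.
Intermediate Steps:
b(J) = √(-3 + J)
Q(s, D) = 7/2 - s/2
W(t) = ¾ - (-7 + t)*(7/2 + t/2)/4 (W(t) = ¾ - (-7 + t)*(t + (7/2 - t/2))/4 = ¾ - (-7 + t)*(7/2 + t/2)/4)
(347 + W(2*(-2) + b(5)))*(-66) = (347 + (55/8 - (2*(-2) + √(-3 + 5))²/8))*(-66) = (347 + (55/8 - (-4 + √2)²/8))*(-66) = (2831/8 - (-4 + √2)²/8)*(-66) = -93423/4 + 33*(-4 + √2)²/4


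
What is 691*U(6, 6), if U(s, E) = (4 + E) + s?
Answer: 11056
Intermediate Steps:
U(s, E) = 4 + E + s
691*U(6, 6) = 691*(4 + 6 + 6) = 691*16 = 11056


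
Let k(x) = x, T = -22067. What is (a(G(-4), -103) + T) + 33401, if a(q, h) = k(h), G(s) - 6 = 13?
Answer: 11231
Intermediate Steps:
G(s) = 19 (G(s) = 6 + 13 = 19)
a(q, h) = h
(a(G(-4), -103) + T) + 33401 = (-103 - 22067) + 33401 = -22170 + 33401 = 11231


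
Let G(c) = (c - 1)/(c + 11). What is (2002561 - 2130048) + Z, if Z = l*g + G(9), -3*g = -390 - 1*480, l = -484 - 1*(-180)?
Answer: -1078233/5 ≈ -2.1565e+5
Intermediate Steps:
l = -304 (l = -484 + 180 = -304)
g = 290 (g = -(-390 - 1*480)/3 = -(-390 - 480)/3 = -⅓*(-870) = 290)
G(c) = (-1 + c)/(11 + c)
Z = -440798/5 (Z = -304*290 + (-1 + 9)/(11 + 9) = -88160 + 8/20 = -88160 + (1/20)*8 = -88160 + ⅖ = -440798/5 ≈ -88160.)
(2002561 - 2130048) + Z = (2002561 - 2130048) - 440798/5 = -127487 - 440798/5 = -1078233/5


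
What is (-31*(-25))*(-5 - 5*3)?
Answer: -15500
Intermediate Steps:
(-31*(-25))*(-5 - 5*3) = 775*(-5 - 15) = 775*(-20) = -15500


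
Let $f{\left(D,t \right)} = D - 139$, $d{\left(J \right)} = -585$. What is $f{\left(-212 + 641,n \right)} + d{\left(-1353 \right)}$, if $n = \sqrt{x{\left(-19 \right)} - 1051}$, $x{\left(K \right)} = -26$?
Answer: $-295$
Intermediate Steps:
$n = i \sqrt{1077}$ ($n = \sqrt{-26 - 1051} = \sqrt{-1077} = i \sqrt{1077} \approx 32.818 i$)
$f{\left(D,t \right)} = -139 + D$
$f{\left(-212 + 641,n \right)} + d{\left(-1353 \right)} = \left(-139 + \left(-212 + 641\right)\right) - 585 = \left(-139 + 429\right) - 585 = 290 - 585 = -295$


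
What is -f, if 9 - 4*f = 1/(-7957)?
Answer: -35807/15914 ≈ -2.2500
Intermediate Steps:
f = 35807/15914 (f = 9/4 - ¼/(-7957) = 9/4 - ¼*(-1/7957) = 9/4 + 1/31828 = 35807/15914 ≈ 2.2500)
-f = -1*35807/15914 = -35807/15914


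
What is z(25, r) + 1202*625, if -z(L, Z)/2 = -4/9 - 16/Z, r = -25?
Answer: 169031162/225 ≈ 7.5125e+5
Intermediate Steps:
z(L, Z) = 8/9 + 32/Z (z(L, Z) = -2*(-4/9 - 16/Z) = 8/9 + 32/Z)
z(25, r) + 1202*625 = (8/9 + 32/(-25)) + 1202*625 = (8/9 + 32*(-1/25)) + 751250 = (8/9 - 32/25) + 751250 = -88/225 + 751250 = 169031162/225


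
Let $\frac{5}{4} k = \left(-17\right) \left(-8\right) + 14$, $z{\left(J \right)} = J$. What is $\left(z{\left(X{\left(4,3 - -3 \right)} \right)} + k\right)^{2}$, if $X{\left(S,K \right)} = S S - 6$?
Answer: $16900$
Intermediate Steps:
$X{\left(S,K \right)} = -6 + S^{2}$ ($X{\left(S,K \right)} = S^{2} - 6 = -6 + S^{2}$)
$k = 120$ ($k = \frac{4 \left(\left(-17\right) \left(-8\right) + 14\right)}{5} = \frac{4 \left(136 + 14\right)}{5} = \frac{4}{5} \cdot 150 = 120$)
$\left(z{\left(X{\left(4,3 - -3 \right)} \right)} + k\right)^{2} = \left(\left(-6 + 4^{2}\right) + 120\right)^{2} = \left(\left(-6 + 16\right) + 120\right)^{2} = \left(10 + 120\right)^{2} = 130^{2} = 16900$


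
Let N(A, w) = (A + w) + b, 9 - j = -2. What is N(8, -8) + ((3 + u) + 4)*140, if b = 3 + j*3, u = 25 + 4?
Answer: 5076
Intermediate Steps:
j = 11 (j = 9 - 1*(-2) = 9 + 2 = 11)
u = 29
b = 36 (b = 3 + 11*3 = 3 + 33 = 36)
N(A, w) = 36 + A + w (N(A, w) = (A + w) + 36 = 36 + A + w)
N(8, -8) + ((3 + u) + 4)*140 = (36 + 8 - 8) + ((3 + 29) + 4)*140 = 36 + (32 + 4)*140 = 36 + 36*140 = 36 + 5040 = 5076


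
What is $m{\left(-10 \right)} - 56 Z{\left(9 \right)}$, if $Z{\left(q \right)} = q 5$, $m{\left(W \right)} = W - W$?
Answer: $-2520$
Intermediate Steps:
$m{\left(W \right)} = 0$
$Z{\left(q \right)} = 5 q$
$m{\left(-10 \right)} - 56 Z{\left(9 \right)} = 0 - 56 \cdot 5 \cdot 9 = 0 - 2520 = -2520$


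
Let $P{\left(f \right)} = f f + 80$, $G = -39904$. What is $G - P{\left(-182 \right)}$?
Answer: $-73108$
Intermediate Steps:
$P{\left(f \right)} = 80 + f^{2}$ ($P{\left(f \right)} = f^{2} + 80 = 80 + f^{2}$)
$G - P{\left(-182 \right)} = -39904 - \left(80 + \left(-182\right)^{2}\right) = -39904 - \left(80 + 33124\right) = -39904 - 33204 = -73108$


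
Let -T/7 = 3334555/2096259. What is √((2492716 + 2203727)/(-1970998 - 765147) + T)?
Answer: I*√422786127499405338768256410/5735668581555 ≈ 3.5849*I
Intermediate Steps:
T = -23341885/2096259 ≈ -11.135
√((2492716 + 2203727)/(-1970998 - 765147) + T) = √((2492716 + 2203727)/(-1970998 - 765147) - 23341885/2096259) = √(4696443/(-2736145) - 23341885/2096259) = √(4696443*(-1/2736145) - 23341885/2096259) = √(-4696443/2736145 - 23341885/2096259) = √(-73711742840062/5735668581555) = I*√422786127499405338768256410/5735668581555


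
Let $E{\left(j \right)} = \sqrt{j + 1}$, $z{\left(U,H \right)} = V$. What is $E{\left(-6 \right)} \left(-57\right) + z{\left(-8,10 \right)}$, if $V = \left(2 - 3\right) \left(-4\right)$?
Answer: $4 - 57 i \sqrt{5} \approx 4.0 - 127.46 i$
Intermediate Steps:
$V = 4$ ($V = \left(-1\right) \left(-4\right) = 4$)
$z{\left(U,H \right)} = 4$
$E{\left(j \right)} = \sqrt{1 + j}$
$E{\left(-6 \right)} \left(-57\right) + z{\left(-8,10 \right)} = \sqrt{1 - 6} \left(-57\right) + 4 = \sqrt{-5} \left(-57\right) + 4 = i \sqrt{5} \left(-57\right) + 4 = - 57 i \sqrt{5} + 4 = 4 - 57 i \sqrt{5}$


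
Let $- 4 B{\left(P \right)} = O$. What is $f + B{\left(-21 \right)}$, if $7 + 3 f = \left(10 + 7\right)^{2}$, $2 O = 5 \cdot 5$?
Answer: $\frac{727}{8} \approx 90.875$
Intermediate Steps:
$O = \frac{25}{2}$ ($O = \frac{5 \cdot 5}{2} = \frac{1}{2} \cdot 25 = \frac{25}{2} \approx 12.5$)
$B{\left(P \right)} = - \frac{25}{8}$ ($B{\left(P \right)} = \left(- \frac{1}{4}\right) \frac{25}{2} = - \frac{25}{8}$)
$f = 94$ ($f = - \frac{7}{3} + \frac{\left(10 + 7\right)^{2}}{3} = - \frac{7}{3} + \frac{17^{2}}{3} = - \frac{7}{3} + \frac{1}{3} \cdot 289 = - \frac{7}{3} + \frac{289}{3} = 94$)
$f + B{\left(-21 \right)} = 94 - \frac{25}{8} = \frac{727}{8}$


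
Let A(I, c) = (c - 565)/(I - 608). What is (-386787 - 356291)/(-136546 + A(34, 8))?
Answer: 426526772/78376847 ≈ 5.4420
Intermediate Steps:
A(I, c) = (-565 + c)/(-608 + I)
(-386787 - 356291)/(-136546 + A(34, 8)) = (-386787 - 356291)/(-136546 + (-565 + 8)/(-608 + 34)) = -743078/(-136546 - 557/(-574)) = -743078/(-136546 - 1/574*(-557)) = -743078/(-136546 + 557/574) = -743078/(-78376847/574) = -743078*(-574/78376847) = 426526772/78376847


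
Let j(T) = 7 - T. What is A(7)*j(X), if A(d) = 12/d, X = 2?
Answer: 60/7 ≈ 8.5714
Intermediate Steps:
A(7)*j(X) = (12/7)*(7 - 1*2) = (12*(⅐))*(7 - 2) = (12/7)*5 = 60/7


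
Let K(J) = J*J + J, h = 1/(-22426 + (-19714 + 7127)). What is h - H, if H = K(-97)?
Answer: -326041057/35013 ≈ -9312.0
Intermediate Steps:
h = -1/35013 (h = 1/(-22426 - 12587) = 1/(-35013) = -1/35013 ≈ -2.8561e-5)
K(J) = J + J² (K(J) = J² + J = J + J²)
H = 9312 (H = -97*(1 - 97) = -97*(-96) = 9312)
h - H = -1/35013 - 1*9312 = -1/35013 - 9312 = -326041057/35013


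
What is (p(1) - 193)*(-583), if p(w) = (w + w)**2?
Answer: 110187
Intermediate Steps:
p(w) = 4*w**2 (p(w) = (2*w)**2 = 4*w**2)
(p(1) - 193)*(-583) = (4*1**2 - 193)*(-583) = (4*1 - 193)*(-583) = (4 - 193)*(-583) = -189*(-583) = 110187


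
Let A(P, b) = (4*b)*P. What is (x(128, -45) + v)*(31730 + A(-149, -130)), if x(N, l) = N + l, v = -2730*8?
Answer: -2376081970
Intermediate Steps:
v = -21840
A(P, b) = 4*P*b
(x(128, -45) + v)*(31730 + A(-149, -130)) = ((128 - 45) - 21840)*(31730 + 4*(-149)*(-130)) = (83 - 21840)*(31730 + 77480) = -21757*109210 = -2376081970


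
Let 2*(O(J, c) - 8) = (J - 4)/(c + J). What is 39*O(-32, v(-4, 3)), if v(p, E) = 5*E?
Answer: 6006/17 ≈ 353.29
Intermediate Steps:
O(J, c) = 8 + (-4 + J)/(2*(J + c)) (O(J, c) = 8 + ((J - 4)/(c + J))/2 = 8 + ((-4 + J)/(J + c))/2 = 8 + (-4 + J)/(2*(J + c)))
39*O(-32, v(-4, 3)) = 39*((-2 + 8*(5*3) + (17/2)*(-32))/(-32 + 5*3)) = 39*((-2 + 8*15 - 272)/(-32 + 15)) = 39*((-2 + 120 - 272)/(-17)) = 39*(-1/17*(-154)) = 39*(154/17) = 6006/17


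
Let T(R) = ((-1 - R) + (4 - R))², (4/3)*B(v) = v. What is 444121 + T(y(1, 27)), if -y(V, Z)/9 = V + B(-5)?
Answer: 1785133/4 ≈ 4.4628e+5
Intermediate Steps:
B(v) = 3*v/4
y(V, Z) = 135/4 - 9*V (y(V, Z) = -9*(V + (¾)*(-5)) = -9*(V - 15/4) = -9*(-15/4 + V) = 135/4 - 9*V)
T(R) = (3 - 2*R)²
444121 + T(y(1, 27)) = 444121 + (-3 + 2*(135/4 - 9*1))² = 444121 + (-3 + 2*(135/4 - 9))² = 444121 + (-3 + 2*(99/4))² = 444121 + (-3 + 99/2)² = 444121 + (93/2)² = 444121 + 8649/4 = 1785133/4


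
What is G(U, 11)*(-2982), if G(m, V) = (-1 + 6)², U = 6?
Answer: -74550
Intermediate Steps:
G(m, V) = 25 (G(m, V) = 5² = 25)
G(U, 11)*(-2982) = 25*(-2982) = -74550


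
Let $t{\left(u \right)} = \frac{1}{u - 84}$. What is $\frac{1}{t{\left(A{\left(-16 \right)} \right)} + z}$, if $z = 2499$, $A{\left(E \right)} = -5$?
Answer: $\frac{89}{222410} \approx 0.00040016$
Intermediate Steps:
$t{\left(u \right)} = \frac{1}{-84 + u}$
$\frac{1}{t{\left(A{\left(-16 \right)} \right)} + z} = \frac{1}{\frac{1}{-84 - 5} + 2499} = \frac{1}{\frac{1}{-89} + 2499} = \frac{1}{- \frac{1}{89} + 2499} = \frac{1}{\frac{222410}{89}} = \frac{89}{222410}$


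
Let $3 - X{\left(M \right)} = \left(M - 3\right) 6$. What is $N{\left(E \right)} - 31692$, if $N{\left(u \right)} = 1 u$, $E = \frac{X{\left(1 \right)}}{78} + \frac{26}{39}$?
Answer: $- \frac{2471909}{78} \approx -31691.0$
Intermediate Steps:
$X{\left(M \right)} = 21 - 6 M$ ($X{\left(M \right)} = 3 - \left(M - 3\right) 6 = 3 - \left(-3 + M\right) 6 = 3 - \left(-18 + 6 M\right) = 21 - 6 M$)
$E = \frac{67}{78}$ ($E = \frac{21 - 6}{78} + \frac{26}{39} = \left(21 - 6\right) \frac{1}{78} + 26 \cdot \frac{1}{39} = 15 \cdot \frac{1}{78} + \frac{2}{3} = \frac{5}{26} + \frac{2}{3} = \frac{67}{78} \approx 0.85897$)
$N{\left(u \right)} = u$
$N{\left(E \right)} - 31692 = \frac{67}{78} - 31692 = - \frac{2471909}{78}$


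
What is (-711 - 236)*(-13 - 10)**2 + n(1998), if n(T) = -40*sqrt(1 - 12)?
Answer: -500963 - 40*I*sqrt(11) ≈ -5.0096e+5 - 132.67*I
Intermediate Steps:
n(T) = -40*I*sqrt(11)
(-711 - 236)*(-13 - 10)**2 + n(1998) = (-711 - 236)*(-13 - 10)**2 - 40*I*sqrt(11) = -947*(-23)**2 - 40*I*sqrt(11) = -947*529 - 40*I*sqrt(11) = -500963 - 40*I*sqrt(11)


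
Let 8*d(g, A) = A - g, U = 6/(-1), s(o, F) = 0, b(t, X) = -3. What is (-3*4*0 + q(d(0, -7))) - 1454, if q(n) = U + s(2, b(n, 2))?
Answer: -1460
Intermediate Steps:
U = -6 (U = 6*(-1) = -6)
d(g, A) = -g/8 + A/8 (d(g, A) = (A - g)/8 = -g/8 + A/8)
q(n) = -6 (q(n) = -6 + 0 = -6)
(-3*4*0 + q(d(0, -7))) - 1454 = (-3*4*0 - 6) - 1454 = (-12*0 - 6) - 1454 = (0 - 6) - 1454 = -6 - 1454 = -1460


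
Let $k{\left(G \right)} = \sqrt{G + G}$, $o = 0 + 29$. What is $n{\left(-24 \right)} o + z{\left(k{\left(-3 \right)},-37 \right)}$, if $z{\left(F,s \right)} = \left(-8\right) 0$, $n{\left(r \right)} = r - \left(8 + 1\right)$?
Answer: $-957$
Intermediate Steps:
$o = 29$
$k{\left(G \right)} = \sqrt{2} \sqrt{G}$ ($k{\left(G \right)} = \sqrt{2 G} = \sqrt{2} \sqrt{G}$)
$n{\left(r \right)} = -9 + r$ ($n{\left(r \right)} = r - 9 = -9 + r$)
$z{\left(F,s \right)} = 0$
$n{\left(-24 \right)} o + z{\left(k{\left(-3 \right)},-37 \right)} = \left(-9 - 24\right) 29 + 0 = \left(-33\right) 29 + 0 = -957 + 0 = -957$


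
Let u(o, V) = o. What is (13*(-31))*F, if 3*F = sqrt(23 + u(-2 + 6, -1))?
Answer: -403*sqrt(3) ≈ -698.02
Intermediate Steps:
F = sqrt(3) (F = sqrt(23 + (-2 + 6))/3 = sqrt(23 + 4)/3 = sqrt(27)/3 = (3*sqrt(3))/3 = sqrt(3) ≈ 1.7320)
(13*(-31))*F = (13*(-31))*sqrt(3) = -403*sqrt(3)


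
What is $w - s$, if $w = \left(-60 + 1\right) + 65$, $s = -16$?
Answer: $22$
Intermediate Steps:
$w = 6$ ($w = -59 + 65 = 6$)
$w - s = 6 - -16 = 6 + 16 = 22$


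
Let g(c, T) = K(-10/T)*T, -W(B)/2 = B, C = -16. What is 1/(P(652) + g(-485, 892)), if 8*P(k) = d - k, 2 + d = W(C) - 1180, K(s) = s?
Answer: -4/941 ≈ -0.0042508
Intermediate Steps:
W(B) = -2*B
d = -1150 (d = -2 + (-2*(-16) - 1180) = -2 + (32 - 1180) = -2 - 1148 = -1150)
g(c, T) = -10 (g(c, T) = (-10/T)*T = -10)
P(k) = -575/4 - k/8 (P(k) = (-1150 - k)/8 = -575/4 - k/8)
1/(P(652) + g(-485, 892)) = 1/((-575/4 - ⅛*652) - 10) = 1/((-575/4 - 163/2) - 10) = 1/(-901/4 - 10) = 1/(-941/4) = -4/941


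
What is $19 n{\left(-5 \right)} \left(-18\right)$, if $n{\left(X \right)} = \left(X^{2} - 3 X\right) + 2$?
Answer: $-14364$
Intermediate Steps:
$n{\left(X \right)} = 2 + X^{2} - 3 X$
$19 n{\left(-5 \right)} \left(-18\right) = 19 \left(2 + \left(-5\right)^{2} - -15\right) \left(-18\right) = 19 \left(2 + 25 + 15\right) \left(-18\right) = 19 \cdot 42 \left(-18\right) = 798 \left(-18\right) = -14364$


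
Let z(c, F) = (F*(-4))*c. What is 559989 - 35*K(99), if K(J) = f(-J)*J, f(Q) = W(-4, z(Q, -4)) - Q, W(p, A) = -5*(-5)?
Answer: 130329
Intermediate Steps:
z(c, F) = -4*F*c (z(c, F) = (-4*F)*c = -4*F*c)
W(p, A) = 25
f(Q) = 25 - Q
K(J) = J*(25 + J) (K(J) = (25 - (-1)*J)*J = (25 + J)*J = J*(25 + J))
559989 - 35*K(99) = 559989 - 3465*(25 + 99) = 559989 - 3465*124 = 559989 - 35*12276 = 559989 - 429660 = 130329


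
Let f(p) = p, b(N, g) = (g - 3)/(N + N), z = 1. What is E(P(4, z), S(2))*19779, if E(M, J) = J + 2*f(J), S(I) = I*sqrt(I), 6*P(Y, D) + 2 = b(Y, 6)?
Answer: 118674*sqrt(2) ≈ 1.6783e+5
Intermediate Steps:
b(N, g) = (-3 + g)/(2*N) (b(N, g) = (-3 + g)/((2*N)) = (-3 + g)*(1/(2*N)) = (-3 + g)/(2*N))
P(Y, D) = -1/3 + 1/(4*Y) (P(Y, D) = -1/3 + ((-3 + 6)/(2*Y))/6 = -1/3 + ((1/2)*3/Y)/6 = -1/3 + (3/(2*Y))/6 = -1/3 + 1/(4*Y))
S(I) = I**(3/2)
E(M, J) = 3*J (E(M, J) = J + 2*J = 3*J)
E(P(4, z), S(2))*19779 = (3*2**(3/2))*19779 = (3*(2*sqrt(2)))*19779 = (6*sqrt(2))*19779 = 118674*sqrt(2)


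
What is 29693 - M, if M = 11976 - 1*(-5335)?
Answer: 12382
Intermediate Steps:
M = 17311 (M = 11976 + 5335 = 17311)
29693 - M = 29693 - 1*17311 = 29693 - 17311 = 12382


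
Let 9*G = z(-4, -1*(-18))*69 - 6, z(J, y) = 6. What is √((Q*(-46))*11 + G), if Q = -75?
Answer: √341958/3 ≈ 194.92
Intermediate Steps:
G = 136/3 (G = (6*69 - 6)/9 = (414 - 6)/9 = (⅑)*408 = 136/3 ≈ 45.333)
√((Q*(-46))*11 + G) = √(-75*(-46)*11 + 136/3) = √(3450*11 + 136/3) = √(37950 + 136/3) = √(113986/3) = √341958/3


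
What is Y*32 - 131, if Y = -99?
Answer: -3299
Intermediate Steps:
Y*32 - 131 = -99*32 - 131 = -3168 - 131 = -3299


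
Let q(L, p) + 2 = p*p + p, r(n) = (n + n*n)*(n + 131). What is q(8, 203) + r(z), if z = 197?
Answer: 12835378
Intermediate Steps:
r(n) = (131 + n)*(n + n**2) (r(n) = (n + n**2)*(131 + n) = (131 + n)*(n + n**2))
q(L, p) = -2 + p + p**2 (q(L, p) = -2 + (p*p + p) = -2 + (p**2 + p) = -2 + (p + p**2) = -2 + p + p**2)
q(8, 203) + r(z) = (-2 + 203 + 203**2) + 197*(131 + 197**2 + 132*197) = (-2 + 203 + 41209) + 197*(131 + 38809 + 26004) = 41410 + 197*64944 = 41410 + 12793968 = 12835378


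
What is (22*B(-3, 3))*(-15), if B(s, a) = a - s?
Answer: -1980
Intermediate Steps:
(22*B(-3, 3))*(-15) = (22*(3 - 1*(-3)))*(-15) = (22*(3 + 3))*(-15) = (22*6)*(-15) = 132*(-15) = -1980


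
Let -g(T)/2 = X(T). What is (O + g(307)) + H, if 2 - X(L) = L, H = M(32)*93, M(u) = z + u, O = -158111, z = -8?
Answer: -155269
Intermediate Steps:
M(u) = -8 + u
H = 2232 (H = (-8 + 32)*93 = 24*93 = 2232)
X(L) = 2 - L
g(T) = -4 + 2*T (g(T) = -2*(2 - T) = -4 + 2*T)
(O + g(307)) + H = (-158111 + (-4 + 2*307)) + 2232 = (-158111 + (-4 + 614)) + 2232 = (-158111 + 610) + 2232 = -157501 + 2232 = -155269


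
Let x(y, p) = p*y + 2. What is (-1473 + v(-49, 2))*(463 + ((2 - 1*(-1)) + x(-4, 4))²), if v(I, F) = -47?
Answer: -887680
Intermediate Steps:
x(y, p) = 2 + p*y
(-1473 + v(-49, 2))*(463 + ((2 - 1*(-1)) + x(-4, 4))²) = (-1473 - 47)*(463 + ((2 - 1*(-1)) + (2 + 4*(-4)))²) = -1520*(463 + ((2 + 1) + (2 - 16))²) = -1520*(463 + (3 - 14)²) = -1520*(463 + (-11)²) = -1520*(463 + 121) = -1520*584 = -887680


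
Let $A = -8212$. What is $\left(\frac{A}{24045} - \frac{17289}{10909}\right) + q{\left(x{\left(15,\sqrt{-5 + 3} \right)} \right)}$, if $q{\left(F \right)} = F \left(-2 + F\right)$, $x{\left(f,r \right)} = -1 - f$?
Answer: $\frac{75039089927}{262306905} \approx 286.07$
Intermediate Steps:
$\left(\frac{A}{24045} - \frac{17289}{10909}\right) + q{\left(x{\left(15,\sqrt{-5 + 3} \right)} \right)} = \left(- \frac{8212}{24045} - \frac{17289}{10909}\right) + \left(-1 - 15\right) \left(-2 - 16\right) = \left(\left(-8212\right) \frac{1}{24045} - \frac{17289}{10909}\right) + \left(-1 - 15\right) \left(-2 - 16\right) = \left(- \frac{8212}{24045} - \frac{17289}{10909}\right) - 16 \left(-2 - 16\right) = - \frac{505298713}{262306905} - -288 = - \frac{505298713}{262306905} + 288 = \frac{75039089927}{262306905}$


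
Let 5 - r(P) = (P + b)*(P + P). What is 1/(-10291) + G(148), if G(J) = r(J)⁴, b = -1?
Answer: 36871782169211768670690/10291 ≈ 3.5829e+18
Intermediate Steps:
r(P) = 5 - 2*P*(-1 + P) (r(P) = 5 - (P - 1)*(P + P) = 5 - (-1 + P)*2*P = 5 - 2*P*(-1 + P))
G(J) = (5 - 2*J² + 2*J)⁴
1/(-10291) + G(148) = 1/(-10291) + (-5 - 2*148 + 2*148²)⁴ = -1/10291 + (-5 - 296 + 2*21904)⁴ = -1/10291 + (-5 - 296 + 43808)⁴ = -1/10291 + 43507⁴ = -1/10291 + 3582915379381184401 = 36871782169211768670690/10291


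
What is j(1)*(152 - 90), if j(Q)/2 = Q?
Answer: 124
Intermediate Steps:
j(Q) = 2*Q
j(1)*(152 - 90) = (2*1)*(152 - 90) = 2*62 = 124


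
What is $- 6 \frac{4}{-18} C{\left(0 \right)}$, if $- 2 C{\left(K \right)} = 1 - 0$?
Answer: $- \frac{2}{3} \approx -0.66667$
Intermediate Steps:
$C{\left(K \right)} = - \frac{1}{2}$ ($C{\left(K \right)} = - \frac{1 - 0}{2} = - \frac{1 + 0}{2} = \left(- \frac{1}{2}\right) 1 = - \frac{1}{2}$)
$- 6 \frac{4}{-18} C{\left(0 \right)} = - 6 \frac{4}{-18} \left(- \frac{1}{2}\right) = - 6 \cdot 4 \left(- \frac{1}{18}\right) \left(- \frac{1}{2}\right) = \left(-6\right) \left(- \frac{2}{9}\right) \left(- \frac{1}{2}\right) = \frac{4}{3} \left(- \frac{1}{2}\right) = - \frac{2}{3}$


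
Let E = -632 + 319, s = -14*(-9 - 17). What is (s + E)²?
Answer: 2601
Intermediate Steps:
s = 364 (s = -14*(-26) = 364)
E = -313
(s + E)² = (364 - 313)² = 51² = 2601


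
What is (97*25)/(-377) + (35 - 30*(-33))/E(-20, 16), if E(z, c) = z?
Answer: -86985/1508 ≈ -57.682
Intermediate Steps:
(97*25)/(-377) + (35 - 30*(-33))/E(-20, 16) = (97*25)/(-377) + (35 - 30*(-33))/(-20) = 2425*(-1/377) + (35 + 990)*(-1/20) = -2425/377 + 1025*(-1/20) = -2425/377 - 205/4 = -86985/1508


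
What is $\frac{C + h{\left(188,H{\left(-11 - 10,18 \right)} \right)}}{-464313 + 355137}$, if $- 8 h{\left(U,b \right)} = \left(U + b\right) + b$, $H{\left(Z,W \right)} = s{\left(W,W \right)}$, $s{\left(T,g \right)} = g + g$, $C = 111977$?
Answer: $- \frac{223889}{218352} \approx -1.0254$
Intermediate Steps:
$s{\left(T,g \right)} = 2 g$
$H{\left(Z,W \right)} = 2 W$
$h{\left(U,b \right)} = - \frac{b}{4} - \frac{U}{8}$ ($h{\left(U,b \right)} = - \frac{\left(U + b\right) + b}{8} = - \frac{U + 2 b}{8} = - \frac{b}{4} - \frac{U}{8}$)
$\frac{C + h{\left(188,H{\left(-11 - 10,18 \right)} \right)}}{-464313 + 355137} = \frac{111977 - \left(\frac{47}{2} + \frac{2 \cdot 18}{4}\right)}{-464313 + 355137} = \frac{111977 - \frac{65}{2}}{-109176} = \left(111977 - \frac{65}{2}\right) \left(- \frac{1}{109176}\right) = \frac{223889}{2} \left(- \frac{1}{109176}\right) = - \frac{223889}{218352}$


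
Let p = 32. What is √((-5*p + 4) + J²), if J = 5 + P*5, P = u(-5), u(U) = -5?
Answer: 2*√61 ≈ 15.620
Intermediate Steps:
P = -5
J = -20 (J = 5 - 5*5 = 5 - 25 = -20)
√((-5*p + 4) + J²) = √((-5*32 + 4) + (-20)²) = √((-160 + 4) + 400) = √(-156 + 400) = √244 = 2*√61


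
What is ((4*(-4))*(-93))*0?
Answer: 0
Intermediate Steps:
((4*(-4))*(-93))*0 = -16*(-93)*0 = 1488*0 = 0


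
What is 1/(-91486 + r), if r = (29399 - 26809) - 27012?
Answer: -1/115908 ≈ -8.6275e-6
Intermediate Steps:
r = -24422 (r = 2590 - 27012 = -24422)
1/(-91486 + r) = 1/(-91486 - 24422) = 1/(-115908) = -1/115908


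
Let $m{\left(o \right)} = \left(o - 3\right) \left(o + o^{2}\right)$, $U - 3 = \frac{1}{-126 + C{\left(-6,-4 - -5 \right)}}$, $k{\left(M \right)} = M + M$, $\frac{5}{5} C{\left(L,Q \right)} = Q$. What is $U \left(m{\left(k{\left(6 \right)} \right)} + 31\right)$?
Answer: $\frac{107338}{25} \approx 4293.5$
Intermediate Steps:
$C{\left(L,Q \right)} = Q$
$k{\left(M \right)} = 2 M$
$U = \frac{374}{125}$ ($U = 3 + \frac{1}{-126 - -1} = 3 + \frac{1}{-126 + \left(-4 + 5\right)} = 3 + \frac{1}{-126 + 1} = 3 + \frac{1}{-125} = 3 - \frac{1}{125} = \frac{374}{125} \approx 2.992$)
$m{\left(o \right)} = \left(-3 + o\right) \left(o + o^{2}\right)$
$U \left(m{\left(k{\left(6 \right)} \right)} + 31\right) = \frac{374 \left(2 \cdot 6 \left(-3 + \left(2 \cdot 6\right)^{2} - 2 \cdot 2 \cdot 6\right) + 31\right)}{125} = \frac{374 \left(12 \left(-3 + 12^{2} - 24\right) + 31\right)}{125} = \frac{374 \left(12 \left(-3 + 144 - 24\right) + 31\right)}{125} = \frac{374 \left(12 \cdot 117 + 31\right)}{125} = \frac{374 \left(1404 + 31\right)}{125} = \frac{374}{125} \cdot 1435 = \frac{107338}{25}$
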